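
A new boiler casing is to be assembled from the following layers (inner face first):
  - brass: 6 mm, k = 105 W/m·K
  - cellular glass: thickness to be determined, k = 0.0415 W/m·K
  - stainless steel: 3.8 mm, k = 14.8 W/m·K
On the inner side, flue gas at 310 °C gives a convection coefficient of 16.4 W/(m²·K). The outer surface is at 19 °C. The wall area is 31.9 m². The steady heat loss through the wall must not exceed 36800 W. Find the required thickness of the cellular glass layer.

L ≈ 7.92 mm

Thermal resistances in series:
R_inner film = 1/(h_i·A) = 1/(16.4×31.9) = 0.001911 K/W
R_brass = L/(kA) = 0.006/(105×31.9) = 1.791×10^-6 K/W
R_stainless steel = L/(kA) = 0.0038/(14.8×31.9) = 8.049×10^-6 K/W
Sum of the known resistances R_other = 0.001921 K/W
Required total resistance R_tot = ΔT/Q_allow = 291/36800 = 0.007908 K/W
R_cellular glass = R_tot − R_other = 0.005986 K/W
L = R·k·A = 0.005986×0.0415×31.9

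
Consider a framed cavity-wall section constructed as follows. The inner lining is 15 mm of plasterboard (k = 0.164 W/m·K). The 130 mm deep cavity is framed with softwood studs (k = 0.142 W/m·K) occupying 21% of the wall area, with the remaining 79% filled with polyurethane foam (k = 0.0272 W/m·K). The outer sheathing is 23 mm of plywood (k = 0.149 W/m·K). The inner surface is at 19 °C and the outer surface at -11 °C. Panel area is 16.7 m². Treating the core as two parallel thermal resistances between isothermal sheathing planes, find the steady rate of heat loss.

Q ≈ 180 W

Sheathing layers in series; stud and cavity paths in parallel between them.
R_inner = 0.015/(0.164×16.7) = 0.005477 K/W
R_stud  = 0.13/(0.142×0.21×16.7) = 0.261 K/W
R_cav   = 0.13/(0.0272×0.79×16.7) = 0.3623 K/W
1/R_core = 1/R_stud + 1/R_cav → R_core = 0.1517 K/W
R_outer = 0.023/(0.149×16.7) = 0.009243 K/W
R_total = 0.1664 K/W
Q = ΔT/R_total = 30/0.1664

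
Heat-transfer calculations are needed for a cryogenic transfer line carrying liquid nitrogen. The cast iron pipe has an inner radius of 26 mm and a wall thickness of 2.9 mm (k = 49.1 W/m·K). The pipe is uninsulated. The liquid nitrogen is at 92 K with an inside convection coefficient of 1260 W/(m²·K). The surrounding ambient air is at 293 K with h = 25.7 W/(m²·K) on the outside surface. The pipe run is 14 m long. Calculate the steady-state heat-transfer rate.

Q ≈ 12800 W

Cylindrical conduction, so R = ln(r₂/r₁)/(2πkL) per layer, in series:
R_inner film = 1/(h_i·2πr₁L) = 1/(1260×2π×0.026×14) = 3.47×10^-4 K/W
R_cast iron pipe wall = ln(28.9/26)/(2π×49.1×14) = 2.448×10^-5 K/W
R_outer film = 1/(h_o·2πr_oL) = 1/(25.7×2π×0.0289×14) = 0.01531 K/W
R_total = 0.01568 K/W
Q = ΔT/R_total = 201/0.01568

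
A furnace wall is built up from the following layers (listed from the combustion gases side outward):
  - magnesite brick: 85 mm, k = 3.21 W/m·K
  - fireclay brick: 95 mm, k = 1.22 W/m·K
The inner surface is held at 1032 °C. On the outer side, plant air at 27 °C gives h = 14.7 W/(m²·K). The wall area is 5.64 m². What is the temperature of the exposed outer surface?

T ≈ 424 °C

Thermal resistances in series:
R_magnesite brick = L/(kA) = 0.085/(3.21×5.64) = 0.004695 K/W
R_fireclay brick = L/(kA) = 0.095/(1.22×5.64) = 0.01381 K/W
R_outer film = 1/(h_o·A) = 1/(14.7×5.64) = 0.01206 K/W
R_total = 0.03056 K/W;  Q = ΔT/R_total = 1005/0.03056 = 32880 W
T_interface = T_inner − Q·ΣR(inner→interface) = 1032 − 32900×0.0185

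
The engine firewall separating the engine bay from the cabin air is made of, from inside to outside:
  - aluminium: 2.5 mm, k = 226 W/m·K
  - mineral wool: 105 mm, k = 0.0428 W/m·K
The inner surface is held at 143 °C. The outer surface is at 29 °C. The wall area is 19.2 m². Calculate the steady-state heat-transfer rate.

Model the wall as resistances in series:
R_aluminium = L/(kA) = 0.0025/(226×19.2) = 5.761×10^-7 K/W
R_mineral wool = L/(kA) = 0.105/(0.0428×19.2) = 0.1278 K/W
R_total = 0.1278 K/W
Q = ΔT / R_total = 114 / 0.1278

Q ≈ 892 W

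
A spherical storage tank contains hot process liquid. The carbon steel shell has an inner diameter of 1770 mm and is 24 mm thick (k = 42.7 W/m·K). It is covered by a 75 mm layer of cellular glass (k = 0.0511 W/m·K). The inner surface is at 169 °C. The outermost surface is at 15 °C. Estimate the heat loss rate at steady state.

For a spherical shell R = (1/r₁ − 1/r₂)/(4πk); film R = 1/(h·4πr²). In series:
R_carbon steel shell = (1/0.885 − 1/0.909)/(4π×42.7) = 5.56×10^-5 K/W
R_cellular glass = (1/0.909 − 1/0.984)/(4π×0.0511) = 0.1306 K/W
R_total = 0.1306 K/W
Q = ΔT/R_total = 154/0.1306

Q ≈ 1180 W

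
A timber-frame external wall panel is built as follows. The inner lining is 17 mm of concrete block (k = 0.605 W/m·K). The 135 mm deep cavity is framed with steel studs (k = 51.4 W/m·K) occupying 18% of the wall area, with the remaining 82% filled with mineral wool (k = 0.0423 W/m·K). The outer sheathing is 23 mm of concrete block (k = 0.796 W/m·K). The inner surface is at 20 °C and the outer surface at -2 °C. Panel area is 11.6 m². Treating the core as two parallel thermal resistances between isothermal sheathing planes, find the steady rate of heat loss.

Q ≈ 3570 W

Sheathing layers in series; stud and cavity paths in parallel between them.
R_inner = 0.017/(0.605×11.6) = 0.002422 K/W
R_stud  = 0.135/(51.4×0.18×11.6) = 0.001258 K/W
R_cav   = 0.135/(0.0423×0.82×11.6) = 0.3355 K/W
1/R_core = 1/R_stud + 1/R_cav → R_core = 0.001253 K/W
R_outer = 0.023/(0.796×11.6) = 0.002491 K/W
R_total = 0.006166 K/W
Q = ΔT/R_total = 22/0.006166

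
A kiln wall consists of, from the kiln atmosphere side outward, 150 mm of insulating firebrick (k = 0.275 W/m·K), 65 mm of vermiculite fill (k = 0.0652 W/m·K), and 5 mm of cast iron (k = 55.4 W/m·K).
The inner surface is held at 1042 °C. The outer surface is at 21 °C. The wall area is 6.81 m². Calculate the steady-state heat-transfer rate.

Using the resistance-network approach (series):
R_insulating firebrick = L/(kA) = 0.15/(0.275×6.81) = 0.0801 K/W
R_vermiculite fill = L/(kA) = 0.065/(0.0652×6.81) = 0.1464 K/W
R_cast iron = L/(kA) = 0.005/(55.4×6.81) = 1.325×10^-5 K/W
R_total = 0.2265 K/W
Q = ΔT / R_total = 1021 / 0.2265

Q ≈ 4510 W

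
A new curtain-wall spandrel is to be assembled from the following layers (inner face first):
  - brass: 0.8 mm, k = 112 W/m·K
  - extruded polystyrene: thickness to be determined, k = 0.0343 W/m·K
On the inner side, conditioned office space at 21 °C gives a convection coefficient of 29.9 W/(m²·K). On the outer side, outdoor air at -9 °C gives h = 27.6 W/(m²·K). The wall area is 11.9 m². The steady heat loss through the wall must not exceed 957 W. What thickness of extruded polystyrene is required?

Model the wall as resistances in series:
R_inner film = 1/(h_i·A) = 1/(29.9×11.9) = 0.00281 K/W
R_brass = L/(kA) = 0.0008/(112×11.9) = 6.002×10^-7 K/W
R_outer film = 1/(h_o·A) = 1/(27.6×11.9) = 0.003045 K/W
Sum of the known resistances R_other = 0.005856 K/W
Required total resistance R_tot = ΔT/Q_allow = 30/957 = 0.03135 K/W
R_extruded polystyrene = R_tot − R_other = 0.02549 K/W
L = R·k·A = 0.02549×0.0343×11.9

L ≈ 10.4 mm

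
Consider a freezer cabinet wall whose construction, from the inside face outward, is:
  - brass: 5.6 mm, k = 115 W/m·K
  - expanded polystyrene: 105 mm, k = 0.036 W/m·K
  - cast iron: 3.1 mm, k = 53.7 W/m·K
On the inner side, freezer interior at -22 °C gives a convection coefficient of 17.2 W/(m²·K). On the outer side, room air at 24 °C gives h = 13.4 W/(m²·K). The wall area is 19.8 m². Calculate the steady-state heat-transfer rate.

Q ≈ 299 W

Using the resistance-network approach (series):
R_inner film = 1/(h_i·A) = 1/(17.2×19.8) = 0.002936 K/W
R_brass = L/(kA) = 0.0056/(115×19.8) = 2.459×10^-6 K/W
R_expanded polystyrene = L/(kA) = 0.105/(0.036×19.8) = 0.1473 K/W
R_cast iron = L/(kA) = 0.0031/(53.7×19.8) = 2.916×10^-6 K/W
R_outer film = 1/(h_o·A) = 1/(13.4×19.8) = 0.003769 K/W
R_total = 0.154 K/W
Q = ΔT / R_total = 46 / 0.154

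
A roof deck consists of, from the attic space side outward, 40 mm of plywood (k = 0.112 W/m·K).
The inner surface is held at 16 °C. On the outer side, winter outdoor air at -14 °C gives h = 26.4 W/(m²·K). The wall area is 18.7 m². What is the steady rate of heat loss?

Model the wall as resistances in series:
R_plywood = L/(kA) = 0.04/(0.112×18.7) = 0.0191 K/W
R_outer film = 1/(h_o·A) = 1/(26.4×18.7) = 0.002026 K/W
R_total = 0.02112 K/W
Q = ΔT / R_total = 30 / 0.02112

Q ≈ 1420 W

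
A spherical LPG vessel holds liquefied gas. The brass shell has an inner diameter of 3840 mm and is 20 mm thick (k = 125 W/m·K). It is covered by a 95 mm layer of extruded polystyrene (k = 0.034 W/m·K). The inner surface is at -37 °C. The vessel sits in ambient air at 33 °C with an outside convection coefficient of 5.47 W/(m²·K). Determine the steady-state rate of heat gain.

Q ≈ 1170 W

Spherical conduction: R = (1/r_in − 1/r_out)/(4πk) per layer; series-sum.
R_brass shell = (1/1.92 − 1/1.94)/(4π×125) = 3.418×10^-6 K/W
R_extruded polystyrene = (1/1.94 − 1/2.035)/(4π×0.034) = 0.05632 K/W
R_outer film = 1/(h·4πr_o²) = 1/(5.47×4π×2.035²) = 0.003513 K/W
R_total = 0.05984 K/W
Q = ΔT/R_total = 70/0.05984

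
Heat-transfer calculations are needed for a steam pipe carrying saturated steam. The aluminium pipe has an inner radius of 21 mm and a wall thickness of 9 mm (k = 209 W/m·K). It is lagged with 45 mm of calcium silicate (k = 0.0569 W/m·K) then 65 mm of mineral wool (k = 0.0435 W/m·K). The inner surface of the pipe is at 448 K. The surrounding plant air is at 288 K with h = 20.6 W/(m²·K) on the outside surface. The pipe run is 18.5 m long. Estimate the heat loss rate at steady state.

Radial resistances (cylindrical: R_cond = ln(r_o/r_i)/(2πkL), R_conv = 1/(h·2πrL)):
R_aluminium pipe wall = ln(30/21)/(2π×209×18.5) = 1.468×10^-5 K/W
R_calcium silicate = ln(75/30)/(2π×0.0569×18.5) = 0.1385 K/W
R_mineral wool = ln(140/75)/(2π×0.0435×18.5) = 0.1234 K/W
R_outer film = 1/(h_o·2πr_oL) = 1/(20.6×2π×0.14×18.5) = 0.002983 K/W
R_total = 0.265 K/W
Q = ΔT/R_total = 160/0.265

Q ≈ 604 W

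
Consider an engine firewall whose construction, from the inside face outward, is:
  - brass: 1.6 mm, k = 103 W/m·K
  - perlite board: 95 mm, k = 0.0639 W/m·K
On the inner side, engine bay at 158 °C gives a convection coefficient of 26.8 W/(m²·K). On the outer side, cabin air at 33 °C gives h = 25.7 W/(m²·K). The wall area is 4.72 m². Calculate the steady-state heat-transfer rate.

Series thermal resistances:
R_inner film = 1/(h_i·A) = 1/(26.8×4.72) = 0.007905 K/W
R_brass = L/(kA) = 0.0016/(103×4.72) = 3.291×10^-6 K/W
R_perlite board = L/(kA) = 0.095/(0.0639×4.72) = 0.315 K/W
R_outer film = 1/(h_o·A) = 1/(25.7×4.72) = 0.008244 K/W
R_total = 0.3311 K/W
Q = ΔT / R_total = 125 / 0.3311

Q ≈ 377 W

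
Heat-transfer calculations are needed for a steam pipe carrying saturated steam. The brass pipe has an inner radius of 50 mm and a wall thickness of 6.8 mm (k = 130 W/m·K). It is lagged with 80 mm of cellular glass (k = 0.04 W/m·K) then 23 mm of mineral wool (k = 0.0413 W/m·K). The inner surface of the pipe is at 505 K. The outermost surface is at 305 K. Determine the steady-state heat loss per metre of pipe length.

Treating each annulus and film as a series resistance:
R_brass pipe wall = ln(56.8/50)/(2π×130×1) = 1.561×10^-4 K/W
R_cellular glass = ln(136.8/56.8)/(2π×0.04×1) = 3.497 K/W
R_mineral wool = ln(159.8/136.8)/(2π×0.0413×1) = 0.5989 K/W
R_total = 4.096 K/W
Q = ΔT/R_total = 200/4.096

q′ ≈ 48.8 W/m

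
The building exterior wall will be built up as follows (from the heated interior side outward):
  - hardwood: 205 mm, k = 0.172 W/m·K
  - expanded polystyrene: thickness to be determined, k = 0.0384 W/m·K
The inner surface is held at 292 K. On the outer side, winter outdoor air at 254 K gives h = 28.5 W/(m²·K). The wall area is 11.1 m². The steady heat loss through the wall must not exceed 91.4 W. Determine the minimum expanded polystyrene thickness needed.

Using the resistance-network approach (series):
R_hardwood = L/(kA) = 0.205/(0.172×11.1) = 0.1074 K/W
R_outer film = 1/(h_o·A) = 1/(28.5×11.1) = 0.003161 K/W
Sum of the known resistances R_other = 0.1105 K/W
Required total resistance R_tot = ΔT/Q_allow = 38/91.4 = 0.4158 K/W
R_expanded polystyrene = R_tot − R_other = 0.3052 K/W
L = R·k·A = 0.3052×0.0384×11.1

L ≈ 130 mm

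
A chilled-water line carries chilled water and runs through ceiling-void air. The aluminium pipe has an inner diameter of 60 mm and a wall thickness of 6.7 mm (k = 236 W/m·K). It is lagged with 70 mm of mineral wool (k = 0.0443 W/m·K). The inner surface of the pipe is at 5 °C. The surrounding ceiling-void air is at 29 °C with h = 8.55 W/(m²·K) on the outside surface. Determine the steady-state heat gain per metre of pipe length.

Treating each annulus and film as a series resistance:
R_aluminium pipe wall = ln(36.7/30)/(2π×236×1) = 1.359×10^-4 K/W
R_mineral wool = ln(106.7/36.7)/(2π×0.0443×1) = 3.834 K/W
R_outer film = 1/(h_o·2πr_oL) = 1/(8.55×2π×0.1067×1) = 0.1745 K/W
R_total = 4.009 K/W
Q = ΔT/R_total = 24/4.009

q′ ≈ 5.99 W/m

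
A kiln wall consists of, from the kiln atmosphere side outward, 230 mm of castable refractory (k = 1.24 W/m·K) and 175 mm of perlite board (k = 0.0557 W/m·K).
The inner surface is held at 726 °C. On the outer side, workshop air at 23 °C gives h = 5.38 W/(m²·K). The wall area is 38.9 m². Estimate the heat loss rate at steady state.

Q ≈ 7780 W

Treating each layer as a thermal resistance in series:
R_castable refractory = L/(kA) = 0.23/(1.24×38.9) = 0.004768 K/W
R_perlite board = L/(kA) = 0.175/(0.0557×38.9) = 0.08077 K/W
R_outer film = 1/(h_o·A) = 1/(5.38×38.9) = 0.004778 K/W
R_total = 0.09031 K/W
Q = ΔT / R_total = 703 / 0.09031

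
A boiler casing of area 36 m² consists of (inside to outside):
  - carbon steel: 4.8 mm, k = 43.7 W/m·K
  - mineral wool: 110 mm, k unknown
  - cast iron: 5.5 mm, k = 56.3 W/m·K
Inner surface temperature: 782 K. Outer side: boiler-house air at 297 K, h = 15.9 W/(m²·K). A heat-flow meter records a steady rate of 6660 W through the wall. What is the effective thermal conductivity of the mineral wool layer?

k ≈ 0.043 W/(m·K)

Thermal resistances in series:
R_carbon steel = L/(kA) = 0.0048/(43.7×36) = 3.051×10^-6 K/W
R_cast iron = L/(kA) = 0.0055/(56.3×36) = 2.714×10^-6 K/W
R_outer film = 1/(h_o·A) = 1/(15.9×36) = 0.001747 K/W
Sum of known resistances R_other = 0.001753 K/W
Total R = ΔT/Q = 485/6660 = 0.07282 K/W
R_mineral wool = R_total − R_other = 0.07107 K/W
k = L/(R·A) = 0.11/(0.07107×36)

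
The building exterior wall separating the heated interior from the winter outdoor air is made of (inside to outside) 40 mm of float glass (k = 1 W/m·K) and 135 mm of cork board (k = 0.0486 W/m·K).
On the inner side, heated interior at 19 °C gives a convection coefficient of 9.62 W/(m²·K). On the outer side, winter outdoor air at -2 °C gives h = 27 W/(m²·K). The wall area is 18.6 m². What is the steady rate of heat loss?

Q ≈ 132 W

Thermal resistances in series:
R_inner film = 1/(h_i·A) = 1/(9.62×18.6) = 0.005589 K/W
R_float glass = L/(kA) = 0.04/(1×18.6) = 0.002151 K/W
R_cork board = L/(kA) = 0.135/(0.0486×18.6) = 0.1493 K/W
R_outer film = 1/(h_o·A) = 1/(27×18.6) = 0.001991 K/W
R_total = 0.1591 K/W
Q = ΔT / R_total = 21 / 0.1591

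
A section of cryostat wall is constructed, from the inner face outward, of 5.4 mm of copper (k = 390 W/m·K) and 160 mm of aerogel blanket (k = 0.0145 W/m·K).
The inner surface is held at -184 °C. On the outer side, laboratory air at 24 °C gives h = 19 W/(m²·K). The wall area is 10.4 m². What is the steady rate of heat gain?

Q ≈ 195 W

Series thermal resistances:
R_copper = L/(kA) = 0.0054/(390×10.4) = 1.331×10^-6 K/W
R_aerogel blanket = L/(kA) = 0.16/(0.0145×10.4) = 1.061 K/W
R_outer film = 1/(h_o·A) = 1/(19×10.4) = 0.005061 K/W
R_total = 1.066 K/W
Q = ΔT / R_total = 208 / 1.066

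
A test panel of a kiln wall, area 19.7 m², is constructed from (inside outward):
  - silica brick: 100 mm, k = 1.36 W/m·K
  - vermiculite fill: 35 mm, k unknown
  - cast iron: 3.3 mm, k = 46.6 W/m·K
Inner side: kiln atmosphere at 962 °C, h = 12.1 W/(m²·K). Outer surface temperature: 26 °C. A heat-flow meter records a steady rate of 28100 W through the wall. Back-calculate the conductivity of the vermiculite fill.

Thermal resistances in series:
R_inner film = 1/(h_i·A) = 1/(12.1×19.7) = 0.004195 K/W
R_silica brick = L/(kA) = 0.1/(1.36×19.7) = 0.003732 K/W
R_cast iron = L/(kA) = 0.0033/(46.6×19.7) = 3.595×10^-6 K/W
Sum of known resistances R_other = 0.007931 K/W
Total R = ΔT/Q = 936/28100 = 0.03331 K/W
R_vermiculite fill = R_total − R_other = 0.02538 K/W
k = L/(R·A) = 0.035/(0.02538×19.7)

k ≈ 0.07 W/(m·K)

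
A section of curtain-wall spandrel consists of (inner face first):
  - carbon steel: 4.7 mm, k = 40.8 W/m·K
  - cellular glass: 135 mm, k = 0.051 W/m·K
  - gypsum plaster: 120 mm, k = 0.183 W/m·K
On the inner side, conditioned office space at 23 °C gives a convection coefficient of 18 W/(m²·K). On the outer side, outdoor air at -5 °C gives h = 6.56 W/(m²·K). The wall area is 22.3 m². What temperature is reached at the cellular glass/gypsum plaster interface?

Thermal resistances in series:
R_inner film = 1/(h_i·A) = 1/(18×22.3) = 0.002491 K/W
R_carbon steel = L/(kA) = 0.0047/(40.8×22.3) = 5.166×10^-6 K/W
R_cellular glass = L/(kA) = 0.135/(0.051×22.3) = 0.1187 K/W
R_gypsum plaster = L/(kA) = 0.12/(0.183×22.3) = 0.02941 K/W
R_outer film = 1/(h_o·A) = 1/(6.56×22.3) = 0.006836 K/W
R_total = 0.1574 K/W;  Q = ΔT/R_total = 28/0.1574 = 177.8 W
T_interface = T_inner − Q·ΣR(inner→interface) = 23 − 178×0.1212

T ≈ 1.45 °C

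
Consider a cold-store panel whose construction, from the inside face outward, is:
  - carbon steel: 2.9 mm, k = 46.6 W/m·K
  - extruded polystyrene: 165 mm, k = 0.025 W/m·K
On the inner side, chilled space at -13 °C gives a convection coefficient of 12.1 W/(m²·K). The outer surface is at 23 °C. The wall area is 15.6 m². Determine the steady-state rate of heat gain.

Q ≈ 84 W

Using the resistance-network approach (series):
R_inner film = 1/(h_i·A) = 1/(12.1×15.6) = 0.005298 K/W
R_carbon steel = L/(kA) = 0.0029/(46.6×15.6) = 3.989×10^-6 K/W
R_extruded polystyrene = L/(kA) = 0.165/(0.025×15.6) = 0.4231 K/W
R_total = 0.4284 K/W
Q = ΔT / R_total = 36 / 0.4284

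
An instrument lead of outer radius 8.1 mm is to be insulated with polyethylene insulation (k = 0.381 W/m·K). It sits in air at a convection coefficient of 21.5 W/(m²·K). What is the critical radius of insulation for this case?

For a cylinder r_cr = k/h = 0.381/21.5
r_cr = 17.7 mm; since the bare radius (8.1 mm) is below r_cr, adding a thin layer of insulation will *increase* heat loss.

r_cr ≈ 17.7 mm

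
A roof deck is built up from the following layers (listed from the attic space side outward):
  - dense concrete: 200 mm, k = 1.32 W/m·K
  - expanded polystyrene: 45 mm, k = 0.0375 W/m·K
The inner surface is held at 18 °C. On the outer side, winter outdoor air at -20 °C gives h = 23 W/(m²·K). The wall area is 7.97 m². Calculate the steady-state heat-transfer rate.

Q ≈ 217 W

Using the resistance-network approach (series):
R_dense concrete = L/(kA) = 0.2/(1.32×7.97) = 0.01901 K/W
R_expanded polystyrene = L/(kA) = 0.045/(0.0375×7.97) = 0.1506 K/W
R_outer film = 1/(h_o·A) = 1/(23×7.97) = 0.005455 K/W
R_total = 0.175 K/W
Q = ΔT / R_total = 38 / 0.175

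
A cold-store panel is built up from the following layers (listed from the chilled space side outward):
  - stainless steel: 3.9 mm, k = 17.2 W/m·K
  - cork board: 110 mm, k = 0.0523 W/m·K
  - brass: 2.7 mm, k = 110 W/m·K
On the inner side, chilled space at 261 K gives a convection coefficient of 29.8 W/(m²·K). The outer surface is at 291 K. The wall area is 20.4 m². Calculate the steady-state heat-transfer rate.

Q ≈ 286 W

Model the wall as resistances in series:
R_inner film = 1/(h_i·A) = 1/(29.8×20.4) = 0.001645 K/W
R_stainless steel = L/(kA) = 0.0039/(17.2×20.4) = 1.111×10^-5 K/W
R_cork board = L/(kA) = 0.11/(0.0523×20.4) = 0.1031 K/W
R_brass = L/(kA) = 0.0027/(110×20.4) = 1.203×10^-6 K/W
R_total = 0.1048 K/W
Q = ΔT / R_total = 30 / 0.1048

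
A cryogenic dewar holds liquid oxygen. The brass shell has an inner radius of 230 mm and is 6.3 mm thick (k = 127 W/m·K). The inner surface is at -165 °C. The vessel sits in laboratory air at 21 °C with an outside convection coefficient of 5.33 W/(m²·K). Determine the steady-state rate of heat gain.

Q ≈ 695 W

Radial (spherical) resistances in series:
R_brass shell = (1/0.23 − 1/0.2363)/(4π×127) = 7.263×10^-5 K/W
R_outer film = 1/(h·4πr_o²) = 1/(5.33×4π×0.2363²) = 0.2674 K/W
R_total = 0.2675 K/W
Q = ΔT/R_total = 186/0.2675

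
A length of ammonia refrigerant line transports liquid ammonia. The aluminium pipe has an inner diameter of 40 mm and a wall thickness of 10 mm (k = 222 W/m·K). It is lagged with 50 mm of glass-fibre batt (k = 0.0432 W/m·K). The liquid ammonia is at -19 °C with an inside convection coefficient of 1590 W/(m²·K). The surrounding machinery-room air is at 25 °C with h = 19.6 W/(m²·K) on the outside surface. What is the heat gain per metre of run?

q′ ≈ 11.8 W/m

Treating each annulus and film as a series resistance:
R_inner film = 1/(h_i·2πr₁L) = 1/(1590×2π×0.02×1) = 0.005005 K/W
R_aluminium pipe wall = ln(30/20)/(2π×222×1) = 2.907×10^-4 K/W
R_glass-fibre batt = ln(80/30)/(2π×0.0432×1) = 3.614 K/W
R_outer film = 1/(h_o·2πr_oL) = 1/(19.6×2π×0.08×1) = 0.1015 K/W
R_total = 3.72 K/W
Q = ΔT/R_total = 44/3.72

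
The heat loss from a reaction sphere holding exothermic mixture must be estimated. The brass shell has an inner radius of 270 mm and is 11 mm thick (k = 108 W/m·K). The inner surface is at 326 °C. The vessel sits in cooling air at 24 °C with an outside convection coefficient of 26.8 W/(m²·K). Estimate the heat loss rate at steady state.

Each spherical layer contributes R = (1/r_i − 1/r_o)/(4πk):
R_brass shell = (1/0.27 − 1/0.281)/(4π×108) = 1.068×10^-4 K/W
R_outer film = 1/(h·4πr_o²) = 1/(26.8×4π×0.281²) = 0.0376 K/W
R_total = 0.03771 K/W
Q = ΔT/R_total = 302/0.03771

Q ≈ 8010 W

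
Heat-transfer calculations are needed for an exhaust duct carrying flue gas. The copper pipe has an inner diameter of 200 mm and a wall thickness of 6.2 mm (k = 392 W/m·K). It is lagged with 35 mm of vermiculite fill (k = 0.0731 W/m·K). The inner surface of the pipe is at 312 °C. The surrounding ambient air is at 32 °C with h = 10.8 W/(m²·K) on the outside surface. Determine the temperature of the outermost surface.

T ≈ 72.3 °C

For a radial system each layer contributes R = ln(r_out/r_in)/(2πkL); films add R = 1/(hA).
R_copper pipe wall = ln(106.2/100)/(2π×392×1) = 2.442×10^-5 K/W
R_vermiculite fill = ln(141.2/106.2)/(2π×0.0731×1) = 0.6202 K/W
R_outer film = 1/(h_o·2πr_oL) = 1/(10.8×2π×0.1412×1) = 0.1044 K/W
R_total = 0.7246 K/W
Q = ΔT/R_total = 280/0.7246
Q = 386 W/m
T_interface = T_inner − Q·ΣR(inner→interface) = 312 − 386×0.6202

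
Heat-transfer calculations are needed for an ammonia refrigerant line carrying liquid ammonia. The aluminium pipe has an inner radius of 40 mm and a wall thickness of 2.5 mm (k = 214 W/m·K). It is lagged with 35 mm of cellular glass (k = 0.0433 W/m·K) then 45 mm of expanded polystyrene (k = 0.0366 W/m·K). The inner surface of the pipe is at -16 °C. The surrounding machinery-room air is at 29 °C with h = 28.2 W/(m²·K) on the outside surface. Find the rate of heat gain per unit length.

q′ ≈ 10.6 W/m

For a radial system each layer contributes R = ln(r_out/r_in)/(2πkL); films add R = 1/(hA).
R_aluminium pipe wall = ln(42.5/40)/(2π×214×1) = 4.509×10^-5 K/W
R_cellular glass = ln(77.5/42.5)/(2π×0.0433×1) = 2.208 K/W
R_expanded polystyrene = ln(122.5/77.5)/(2π×0.0366×1) = 1.991 K/W
R_outer film = 1/(h_o·2πr_oL) = 1/(28.2×2π×0.1225×1) = 0.04607 K/W
R_total = 4.245 K/W
Q = ΔT/R_total = 45/4.245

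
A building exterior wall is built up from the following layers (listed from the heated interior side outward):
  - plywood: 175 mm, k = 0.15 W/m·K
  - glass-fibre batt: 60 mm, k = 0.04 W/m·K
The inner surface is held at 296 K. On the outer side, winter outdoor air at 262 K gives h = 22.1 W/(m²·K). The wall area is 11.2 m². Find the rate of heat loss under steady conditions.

Q ≈ 140 W

Treating each layer as a thermal resistance in series:
R_plywood = L/(kA) = 0.175/(0.15×11.2) = 0.1042 K/W
R_glass-fibre batt = L/(kA) = 0.06/(0.04×11.2) = 0.1339 K/W
R_outer film = 1/(h_o·A) = 1/(22.1×11.2) = 0.00404 K/W
R_total = 0.2421 K/W
Q = ΔT / R_total = 34 / 0.2421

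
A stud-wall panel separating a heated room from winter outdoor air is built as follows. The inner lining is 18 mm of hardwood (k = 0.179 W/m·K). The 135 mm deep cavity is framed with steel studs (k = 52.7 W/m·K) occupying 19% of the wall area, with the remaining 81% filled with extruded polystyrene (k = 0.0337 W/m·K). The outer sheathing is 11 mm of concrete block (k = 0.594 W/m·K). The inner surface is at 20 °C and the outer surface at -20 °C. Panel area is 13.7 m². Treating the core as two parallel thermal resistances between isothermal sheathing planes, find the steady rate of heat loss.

Q ≈ 4140 W

Sheathing layers in series; stud and cavity paths in parallel between them.
R_inner = 0.018/(0.179×13.7) = 0.00734 K/W
R_stud  = 0.135/(52.7×0.19×13.7) = 9.841×10^-4 K/W
R_cav   = 0.135/(0.0337×0.81×13.7) = 0.361 K/W
1/R_core = 1/R_stud + 1/R_cav → R_core = 9.814×10^-4 K/W
R_outer = 0.011/(0.594×13.7) = 0.001352 K/W
R_total = 0.009673 K/W
Q = ΔT/R_total = 40/0.009673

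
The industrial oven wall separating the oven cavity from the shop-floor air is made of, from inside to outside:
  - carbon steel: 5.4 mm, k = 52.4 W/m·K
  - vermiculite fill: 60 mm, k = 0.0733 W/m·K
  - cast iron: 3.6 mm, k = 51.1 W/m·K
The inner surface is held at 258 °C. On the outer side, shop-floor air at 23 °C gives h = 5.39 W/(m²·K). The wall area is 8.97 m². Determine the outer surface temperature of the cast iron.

Thermal resistances in series:
R_carbon steel = L/(kA) = 0.0054/(52.4×8.97) = 1.149×10^-5 K/W
R_vermiculite fill = L/(kA) = 0.06/(0.0733×8.97) = 0.09125 K/W
R_cast iron = L/(kA) = 0.0036/(51.1×8.97) = 7.854×10^-6 K/W
R_outer film = 1/(h_o·A) = 1/(5.39×8.97) = 0.02068 K/W
R_total = 0.112 K/W;  Q = ΔT/R_total = 235/0.112 = 2099 W
T_interface = T_inner − Q·ΣR(inner→interface) = 258 − 2100×0.09127

T ≈ 66.4 °C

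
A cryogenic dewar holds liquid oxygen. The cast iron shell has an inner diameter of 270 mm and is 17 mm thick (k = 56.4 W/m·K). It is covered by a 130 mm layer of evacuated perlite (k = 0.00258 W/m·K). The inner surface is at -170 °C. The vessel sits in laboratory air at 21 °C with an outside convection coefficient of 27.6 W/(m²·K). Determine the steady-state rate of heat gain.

Q ≈ 2.04 W

For a spherical shell R = (1/r₁ − 1/r₂)/(4πk); film R = 1/(h·4πr²). In series:
R_cast iron shell = (1/0.135 − 1/0.152)/(4π×56.4) = 0.001169 K/W
R_evacuated perlite = (1/0.152 − 1/0.282)/(4π×0.00258) = 93.55 K/W
R_outer film = 1/(h·4πr_o²) = 1/(27.6×4π×0.282²) = 0.03626 K/W
R_total = 93.58 K/W
Q = ΔT/R_total = 191/93.58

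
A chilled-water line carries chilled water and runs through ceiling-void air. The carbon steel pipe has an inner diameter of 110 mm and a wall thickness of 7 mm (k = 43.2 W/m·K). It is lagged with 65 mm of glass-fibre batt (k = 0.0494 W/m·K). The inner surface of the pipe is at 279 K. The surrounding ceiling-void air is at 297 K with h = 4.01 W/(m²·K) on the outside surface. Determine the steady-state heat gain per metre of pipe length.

q′ ≈ 6.86 W/m

Radial resistances (cylindrical: R_cond = ln(r_o/r_i)/(2πkL), R_conv = 1/(h·2πrL)):
R_carbon steel pipe wall = ln(62/55)/(2π×43.2×1) = 4.414×10^-4 K/W
R_glass-fibre batt = ln(127/62)/(2π×0.0494×1) = 2.31 K/W
R_outer film = 1/(h_o·2πr_oL) = 1/(4.01×2π×0.127×1) = 0.3125 K/W
R_total = 2.623 K/W
Q = ΔT/R_total = 18/2.623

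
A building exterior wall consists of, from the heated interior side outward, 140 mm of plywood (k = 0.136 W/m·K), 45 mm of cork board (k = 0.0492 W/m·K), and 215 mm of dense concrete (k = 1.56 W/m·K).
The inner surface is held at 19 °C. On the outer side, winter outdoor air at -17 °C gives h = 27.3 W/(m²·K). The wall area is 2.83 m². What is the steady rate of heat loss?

Q ≈ 48.1 W

Model the wall as resistances in series:
R_plywood = L/(kA) = 0.14/(0.136×2.83) = 0.3637 K/W
R_cork board = L/(kA) = 0.045/(0.0492×2.83) = 0.3232 K/W
R_dense concrete = L/(kA) = 0.215/(1.56×2.83) = 0.0487 K/W
R_outer film = 1/(h_o·A) = 1/(27.3×2.83) = 0.01294 K/W
R_total = 0.7486 K/W
Q = ΔT / R_total = 36 / 0.7486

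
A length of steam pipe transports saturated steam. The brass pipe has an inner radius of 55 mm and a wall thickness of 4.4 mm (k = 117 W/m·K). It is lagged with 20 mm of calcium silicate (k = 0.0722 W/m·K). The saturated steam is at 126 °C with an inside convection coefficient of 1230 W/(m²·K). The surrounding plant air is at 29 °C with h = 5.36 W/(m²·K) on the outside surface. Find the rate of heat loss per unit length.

q′ ≈ 95.5 W/m

Treating each annulus and film as a series resistance:
R_inner film = 1/(h_i·2πr₁L) = 1/(1230×2π×0.055×1) = 0.002353 K/W
R_brass pipe wall = ln(59.4/55)/(2π×117×1) = 1.047×10^-4 K/W
R_calcium silicate = ln(79.4/59.4)/(2π×0.0722×1) = 0.6397 K/W
R_outer film = 1/(h_o·2πr_oL) = 1/(5.36×2π×0.0794×1) = 0.374 K/W
R_total = 1.016 K/W
Q = ΔT/R_total = 97/1.016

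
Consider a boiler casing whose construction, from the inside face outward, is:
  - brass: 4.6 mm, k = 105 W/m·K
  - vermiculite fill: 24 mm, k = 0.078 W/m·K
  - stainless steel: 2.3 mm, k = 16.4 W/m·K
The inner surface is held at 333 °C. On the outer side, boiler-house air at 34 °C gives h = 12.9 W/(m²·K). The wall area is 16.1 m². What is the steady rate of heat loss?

Thermal resistances in series:
R_brass = L/(kA) = 0.0046/(105×16.1) = 2.721×10^-6 K/W
R_vermiculite fill = L/(kA) = 0.024/(0.078×16.1) = 0.01911 K/W
R_stainless steel = L/(kA) = 0.0023/(16.4×16.1) = 8.711×10^-6 K/W
R_outer film = 1/(h_o·A) = 1/(12.9×16.1) = 0.004815 K/W
R_total = 0.02394 K/W
Q = ΔT / R_total = 299 / 0.02394

Q ≈ 12500 W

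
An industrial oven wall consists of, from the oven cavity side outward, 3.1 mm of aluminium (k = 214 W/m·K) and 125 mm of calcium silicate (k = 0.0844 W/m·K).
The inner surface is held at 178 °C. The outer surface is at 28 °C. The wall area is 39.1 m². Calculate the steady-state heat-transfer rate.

Q ≈ 3960 W

Series thermal resistances:
R_aluminium = L/(kA) = 0.0031/(214×39.1) = 3.705×10^-7 K/W
R_calcium silicate = L/(kA) = 0.125/(0.0844×39.1) = 0.03788 K/W
R_total = 0.03788 K/W
Q = ΔT / R_total = 150 / 0.03788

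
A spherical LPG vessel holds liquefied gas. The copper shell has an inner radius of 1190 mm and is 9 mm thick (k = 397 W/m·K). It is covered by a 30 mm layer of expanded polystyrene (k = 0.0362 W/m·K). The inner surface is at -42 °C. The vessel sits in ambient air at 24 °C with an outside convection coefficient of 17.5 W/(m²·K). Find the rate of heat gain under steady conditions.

For a spherical shell R = (1/r₁ − 1/r₂)/(4πk); film R = 1/(h·4πr²). In series:
R_copper shell = (1/1.19 − 1/1.199)/(4π×397) = 1.264×10^-6 K/W
R_expanded polystyrene = (1/1.199 − 1/1.229)/(4π×0.0362) = 0.04475 K/W
R_outer film = 1/(h·4πr_o²) = 1/(17.5×4π×1.229²) = 0.003011 K/W
R_total = 0.04777 K/W
Q = ΔT/R_total = 66/0.04777

Q ≈ 1380 W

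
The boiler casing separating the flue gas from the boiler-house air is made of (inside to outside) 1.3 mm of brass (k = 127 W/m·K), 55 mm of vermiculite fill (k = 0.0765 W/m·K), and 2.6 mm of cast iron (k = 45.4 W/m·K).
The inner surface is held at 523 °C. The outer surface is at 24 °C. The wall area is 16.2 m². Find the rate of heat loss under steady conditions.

Treating each layer as a thermal resistance in series:
R_brass = L/(kA) = 0.0013/(127×16.2) = 6.319×10^-7 K/W
R_vermiculite fill = L/(kA) = 0.055/(0.0765×16.2) = 0.04438 K/W
R_cast iron = L/(kA) = 0.0026/(45.4×16.2) = 3.535×10^-6 K/W
R_total = 0.04438 K/W
Q = ΔT / R_total = 499 / 0.04438

Q ≈ 11200 W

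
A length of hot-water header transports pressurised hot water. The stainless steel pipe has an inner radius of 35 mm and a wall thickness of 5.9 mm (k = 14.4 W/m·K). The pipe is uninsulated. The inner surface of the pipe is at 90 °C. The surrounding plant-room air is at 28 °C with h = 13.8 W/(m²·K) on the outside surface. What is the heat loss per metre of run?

q′ ≈ 219 W/m

For a radial system each layer contributes R = ln(r_out/r_in)/(2πkL); films add R = 1/(hA).
R_stainless steel pipe wall = ln(40.9/35)/(2π×14.4×1) = 0.001722 K/W
R_outer film = 1/(h_o·2πr_oL) = 1/(13.8×2π×0.0409×1) = 0.282 K/W
R_total = 0.2837 K/W
Q = ΔT/R_total = 62/0.2837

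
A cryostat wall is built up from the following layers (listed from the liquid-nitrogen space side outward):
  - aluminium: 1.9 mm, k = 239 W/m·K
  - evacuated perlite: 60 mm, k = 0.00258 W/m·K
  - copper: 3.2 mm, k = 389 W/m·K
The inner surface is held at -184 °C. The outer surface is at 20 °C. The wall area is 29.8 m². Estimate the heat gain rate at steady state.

Q ≈ 261 W

Using the resistance-network approach (series):
R_aluminium = L/(kA) = 0.0019/(239×29.8) = 2.668×10^-7 K/W
R_evacuated perlite = L/(kA) = 0.06/(0.00258×29.8) = 0.7804 K/W
R_copper = L/(kA) = 0.0032/(389×29.8) = 2.76×10^-7 K/W
R_total = 0.7804 K/W
Q = ΔT / R_total = 204 / 0.7804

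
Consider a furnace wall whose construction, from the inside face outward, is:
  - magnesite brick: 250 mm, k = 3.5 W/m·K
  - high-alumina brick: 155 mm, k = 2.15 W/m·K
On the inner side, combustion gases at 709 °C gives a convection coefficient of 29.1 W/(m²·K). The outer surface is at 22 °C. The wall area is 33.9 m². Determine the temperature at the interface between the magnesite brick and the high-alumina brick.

T ≈ 300 °C

Series thermal resistances:
R_inner film = 1/(h_i·A) = 1/(29.1×33.9) = 0.001014 K/W
R_magnesite brick = L/(kA) = 0.25/(3.5×33.9) = 0.002107 K/W
R_high-alumina brick = L/(kA) = 0.155/(2.15×33.9) = 0.002127 K/W
R_total = 0.005247 K/W;  Q = ΔT/R_total = 687/0.005247 = 130900 W
T_interface = T_inner − Q·ΣR(inner→interface) = 709 − 131000×0.003121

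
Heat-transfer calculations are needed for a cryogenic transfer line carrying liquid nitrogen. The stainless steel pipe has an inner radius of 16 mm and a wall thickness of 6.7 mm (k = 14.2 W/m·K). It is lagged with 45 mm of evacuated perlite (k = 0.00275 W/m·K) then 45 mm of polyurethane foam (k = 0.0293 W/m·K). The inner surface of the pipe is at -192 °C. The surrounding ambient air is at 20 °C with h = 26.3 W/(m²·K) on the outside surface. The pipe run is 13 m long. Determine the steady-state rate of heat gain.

Q ≈ 41.7 W

Cylindrical conduction, so R = ln(r₂/r₁)/(2πkL) per layer, in series:
R_stainless steel pipe wall = ln(22.7/16)/(2π×14.2×13) = 3.016×10^-4 K/W
R_evacuated perlite = ln(67.7/22.7)/(2π×0.00275×13) = 4.865 K/W
R_polyurethane foam = ln(112.7/67.7)/(2π×0.0293×13) = 0.2129 K/W
R_outer film = 1/(h_o·2πr_oL) = 1/(26.3×2π×0.1127×13) = 0.00413 K/W
R_total = 5.082 K/W
Q = ΔT/R_total = 212/5.082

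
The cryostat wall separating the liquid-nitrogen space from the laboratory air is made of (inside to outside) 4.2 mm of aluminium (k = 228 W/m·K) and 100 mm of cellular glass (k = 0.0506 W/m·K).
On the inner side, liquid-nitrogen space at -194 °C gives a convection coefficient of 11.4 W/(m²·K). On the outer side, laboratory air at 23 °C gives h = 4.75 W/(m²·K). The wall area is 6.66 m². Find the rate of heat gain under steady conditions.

Model the wall as resistances in series:
R_inner film = 1/(h_i·A) = 1/(11.4×6.66) = 0.01317 K/W
R_aluminium = L/(kA) = 0.0042/(228×6.66) = 2.766×10^-6 K/W
R_cellular glass = L/(kA) = 0.1/(0.0506×6.66) = 0.2967 K/W
R_outer film = 1/(h_o·A) = 1/(4.75×6.66) = 0.03161 K/W
R_total = 0.3415 K/W
Q = ΔT / R_total = 217 / 0.3415

Q ≈ 635 W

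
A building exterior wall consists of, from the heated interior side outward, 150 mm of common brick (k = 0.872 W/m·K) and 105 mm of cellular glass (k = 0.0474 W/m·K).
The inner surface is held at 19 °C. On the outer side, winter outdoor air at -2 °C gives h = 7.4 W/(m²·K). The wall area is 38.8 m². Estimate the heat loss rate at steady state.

Q ≈ 323 W

Model the wall as resistances in series:
R_common brick = L/(kA) = 0.15/(0.872×38.8) = 0.004433 K/W
R_cellular glass = L/(kA) = 0.105/(0.0474×38.8) = 0.05709 K/W
R_outer film = 1/(h_o·A) = 1/(7.4×38.8) = 0.003483 K/W
R_total = 0.06501 K/W
Q = ΔT / R_total = 21 / 0.06501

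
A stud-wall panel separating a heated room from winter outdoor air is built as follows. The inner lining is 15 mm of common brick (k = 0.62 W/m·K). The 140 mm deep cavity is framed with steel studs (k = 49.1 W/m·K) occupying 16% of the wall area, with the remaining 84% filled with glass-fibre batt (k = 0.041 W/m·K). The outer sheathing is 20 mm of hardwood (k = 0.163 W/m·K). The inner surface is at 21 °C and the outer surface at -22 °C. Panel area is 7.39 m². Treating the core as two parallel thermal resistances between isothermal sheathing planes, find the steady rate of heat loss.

Sheathing layers in series; stud and cavity paths in parallel between them.
R_inner = 0.015/(0.62×7.39) = 0.003274 K/W
R_stud  = 0.14/(49.1×0.16×7.39) = 0.002411 K/W
R_cav   = 0.14/(0.041×0.84×7.39) = 0.5501 K/W
1/R_core = 1/R_stud + 1/R_cav → R_core = 0.002401 K/W
R_outer = 0.02/(0.163×7.39) = 0.0166 K/W
R_total = 0.02228 K/W
Q = ΔT/R_total = 43/0.02228

Q ≈ 1930 W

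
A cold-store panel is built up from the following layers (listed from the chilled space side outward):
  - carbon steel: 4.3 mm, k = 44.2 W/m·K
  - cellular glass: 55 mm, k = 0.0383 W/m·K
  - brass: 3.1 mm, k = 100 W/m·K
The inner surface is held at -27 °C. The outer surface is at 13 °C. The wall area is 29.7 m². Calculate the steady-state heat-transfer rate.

Series thermal resistances:
R_carbon steel = L/(kA) = 0.0043/(44.2×29.7) = 3.276×10^-6 K/W
R_cellular glass = L/(kA) = 0.055/(0.0383×29.7) = 0.04835 K/W
R_brass = L/(kA) = 0.0031/(100×29.7) = 1.044×10^-6 K/W
R_total = 0.04836 K/W
Q = ΔT / R_total = 40 / 0.04836

Q ≈ 827 W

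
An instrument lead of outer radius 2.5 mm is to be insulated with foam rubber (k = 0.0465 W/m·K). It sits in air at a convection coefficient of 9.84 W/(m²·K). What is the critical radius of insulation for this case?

r_cr ≈ 4.73 mm

For a cylinder r_cr = k/h = 0.0465/9.84
r_cr = 4.73 mm; since the bare radius (2.5 mm) is below r_cr, adding a thin layer of insulation will *increase* heat loss.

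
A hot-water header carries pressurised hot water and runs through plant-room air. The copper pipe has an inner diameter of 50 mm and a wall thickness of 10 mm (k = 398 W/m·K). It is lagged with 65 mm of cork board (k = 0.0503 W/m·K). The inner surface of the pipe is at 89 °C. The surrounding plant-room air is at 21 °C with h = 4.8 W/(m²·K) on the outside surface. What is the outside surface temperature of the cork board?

T ≈ 27.2 °C

Radial resistances (cylindrical: R_cond = ln(r_o/r_i)/(2πkL), R_conv = 1/(h·2πrL)):
R_copper pipe wall = ln(35/25)/(2π×398×1) = 1.346×10^-4 K/W
R_cork board = ln(100/35)/(2π×0.0503×1) = 3.322 K/W
R_outer film = 1/(h_o·2πr_oL) = 1/(4.8×2π×0.1×1) = 0.3316 K/W
R_total = 3.653 K/W
Q = ΔT/R_total = 68/3.653
Q = 18.6 W/m
T_interface = T_inner − Q·ΣR(inner→interface) = 89 − 18.6×3.322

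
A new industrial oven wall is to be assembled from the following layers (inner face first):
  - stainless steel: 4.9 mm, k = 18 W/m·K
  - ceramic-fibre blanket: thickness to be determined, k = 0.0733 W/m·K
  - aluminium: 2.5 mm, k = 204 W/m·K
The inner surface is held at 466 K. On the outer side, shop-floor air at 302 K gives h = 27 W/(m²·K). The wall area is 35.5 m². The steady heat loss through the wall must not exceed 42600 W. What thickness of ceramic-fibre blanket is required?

L ≈ 7.28 mm

Treating each layer as a thermal resistance in series:
R_stainless steel = L/(kA) = 0.0049/(18×35.5) = 7.668×10^-6 K/W
R_aluminium = L/(kA) = 0.0025/(204×35.5) = 3.452×10^-7 K/W
R_outer film = 1/(h_o·A) = 1/(27×35.5) = 0.001043 K/W
Sum of the known resistances R_other = 0.001051 K/W
Required total resistance R_tot = ΔT/Q_allow = 164/42600 = 0.00385 K/W
R_ceramic-fibre blanket = R_tot − R_other = 0.002798 K/W
L = R·k·A = 0.002798×0.0733×35.5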